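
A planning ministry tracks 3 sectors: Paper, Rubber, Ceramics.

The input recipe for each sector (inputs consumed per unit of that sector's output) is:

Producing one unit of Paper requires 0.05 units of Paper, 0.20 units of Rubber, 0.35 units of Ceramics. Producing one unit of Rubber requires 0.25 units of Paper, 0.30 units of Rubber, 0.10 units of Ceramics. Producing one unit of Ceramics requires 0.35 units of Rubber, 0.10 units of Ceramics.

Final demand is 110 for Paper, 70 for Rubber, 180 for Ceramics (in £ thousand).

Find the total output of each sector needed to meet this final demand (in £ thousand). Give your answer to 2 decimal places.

x_1 = 198.01, x_2 = 312.43, x_3 = 311.72

I − A =
  [   0.95    -0.25     0.00]
  [  -0.20     0.70    -0.35]
  [  -0.35    -0.10     0.90]
Cofactors of I−A, C_ij = (−1)^(i+j)·(minor ij) (rows/columns in the sector order above):
  C_11 = (0.70)(0.90) − (-0.35)(-0.10) = 0.5950
  C_12 = −[(-0.20)(0.90) − (-0.35)(-0.35)] = 0.3025
  C_13 = (-0.20)(-0.10) − (0.70)(-0.35) = 0.2650
  C_21 = −[(-0.25)(0.90) − (0.00)(-0.10)] = 0.2250
  C_22 = (0.95)(0.90) − (0.00)(-0.35) = 0.8550
  C_23 = −[(0.95)(-0.10) − (-0.25)(-0.35)] = 0.1825
  C_31 = (-0.25)(-0.35) − (0.00)(0.70) = 0.0875
  C_32 = −[(0.95)(-0.35) − (0.00)(-0.20)] = 0.3325
  C_33 = (0.95)(0.70) − (-0.25)(-0.20) = 0.6150
det(I−A) = Σ_j (I−A)_1j·C_1j = (0.95)(0.5950) + (-0.25)(0.3025) + (0.00)(0.2650) = 0.489625
adj(I−A) = Cᵀ =
  [ 0.5950   0.2250   0.0875]
  [ 0.3025   0.8550   0.3325]
  [ 0.2650   0.1825   0.6150]
(I − A)⁻¹ = adj(I−A) / det(I−A) ≈
  [   1.2152     0.4595     0.1787]
  [   0.6178     1.7462     0.6791]
  [   0.5412     0.3727     1.2561]
x = (I − A)⁻¹ d = adj(I−A)·d / det(I−A), with det(I−A) = 0.489625:
  x_1 = (0.5950·110 + 0.2250·70 + 0.0875·180) / 0.489625 = 96.95 / 0.489625 ≈ 198.01
  x_2 = (0.3025·110 + 0.8550·70 + 0.3325·180) / 0.489625 = 152.975 / 0.489625 ≈ 312.43
  x_3 = (0.2650·110 + 0.1825·70 + 0.6150·180) / 0.489625 = 152.625 / 0.489625 ≈ 311.72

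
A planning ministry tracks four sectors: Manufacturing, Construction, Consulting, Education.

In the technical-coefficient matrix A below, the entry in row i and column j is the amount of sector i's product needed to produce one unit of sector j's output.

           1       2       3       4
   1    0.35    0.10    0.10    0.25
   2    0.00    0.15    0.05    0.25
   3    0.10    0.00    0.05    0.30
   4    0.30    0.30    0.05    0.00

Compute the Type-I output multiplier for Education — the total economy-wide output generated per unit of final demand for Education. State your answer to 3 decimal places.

I − A =
  [   0.65    -0.10    -0.10    -0.25]
  [   0.00     0.85    -0.05    -0.25]
  [  -0.10     0.00     0.95    -0.30]
  [  -0.30    -0.30    -0.05     1.00]
Compute the cofactors C_ij = (−1)^(i+j)·(3×3 minor ij) of I−A; the adjugate is their transpose:
adj(I−A) = Cᵀ =
  [ 0.719000   0.173750   0.098125   0.252625]
  [ 0.082000   0.516250   0.044375   0.162875]
  [ 0.154000   0.085000   0.432500   0.189500]
  [ 0.248000   0.211250   0.064375   0.515875]
det(I−A) = Σ_j (I−A)_1j·C_1j = (0.65)(0.719000) + (-0.10)(0.082000) + (-0.10)(0.154000) + (-0.25)(0.248000) = 0.38175
(I − A)⁻¹ = adj(I−A) / det(I−A) ≈
  [   1.8834     0.4551     0.2570     0.6618]
  [   0.2148     1.3523     0.1162     0.4267]
  [   0.4034     0.2227     1.1329     0.4964]
  [   0.6496     0.5534     0.1686     1.3513]
The output multiplier for sector j is the column-j sum of the Leontief inverse (I − A)⁻¹ = adj(I−A) / det(I−A).
Column 4 of adj(I−A): (0.252625, 0.162875, 0.189500, 0.515875); det(I−A) = 0.38175.
m_4 = (0.252625 + 0.162875 + 0.189500 + 0.515875) / 0.38175 = 1.120875 / 0.38175 ≈ 2.936.

m_4 = 2.936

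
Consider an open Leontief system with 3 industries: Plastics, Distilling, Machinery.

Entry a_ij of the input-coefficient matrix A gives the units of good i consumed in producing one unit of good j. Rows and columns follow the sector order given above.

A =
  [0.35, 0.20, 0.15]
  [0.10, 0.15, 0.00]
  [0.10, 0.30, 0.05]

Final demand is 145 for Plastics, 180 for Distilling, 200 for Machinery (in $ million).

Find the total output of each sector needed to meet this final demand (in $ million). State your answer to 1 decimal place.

I − A =
  [   0.65    -0.20    -0.15]
  [  -0.10     0.85     0.00]
  [  -0.10    -0.30     0.95]
Cofactors of I−A, C_ij = (−1)^(i+j)·(minor ij) (rows/columns in the sector order above):
  C_11 = (0.85)(0.95) − (0.00)(-0.30) = 0.8075
  C_12 = −[(-0.10)(0.95) − (0.00)(-0.10)] = 0.0950
  C_13 = (-0.10)(-0.30) − (0.85)(-0.10) = 0.1150
  C_21 = −[(-0.20)(0.95) − (-0.15)(-0.30)] = 0.2350
  C_22 = (0.65)(0.95) − (-0.15)(-0.10) = 0.6025
  C_23 = −[(0.65)(-0.30) − (-0.20)(-0.10)] = 0.2150
  C_31 = (-0.20)(0.00) − (-0.15)(0.85) = 0.1275
  C_32 = −[(0.65)(0.00) − (-0.15)(-0.10)] = 0.0150
  C_33 = (0.65)(0.85) − (-0.20)(-0.10) = 0.5325
det(I−A) = Σ_j (I−A)_1j·C_1j = (0.65)(0.8075) + (-0.20)(0.0950) + (-0.15)(0.1150) = 0.488625
adj(I−A) = Cᵀ =
  [ 0.8075   0.2350   0.1275]
  [ 0.0950   0.6025   0.0150]
  [ 0.1150   0.2150   0.5325]
(I − A)⁻¹ = adj(I−A) / det(I−A) ≈
  [   1.6526     0.4809     0.2609]
  [   0.1944     1.2331     0.0307]
  [   0.2354     0.4400     1.0898]
x = (I − A)⁻¹ d = adj(I−A)·d / det(I−A), with det(I−A) = 0.488625:
  x_1 = (0.8075·145 + 0.2350·180 + 0.1275·200) / 0.488625 = 184.8875 / 0.488625 ≈ 378.4
  x_2 = (0.0950·145 + 0.6025·180 + 0.0150·200) / 0.488625 = 125.225 / 0.488625 ≈ 256.3
  x_3 = (0.1150·145 + 0.2150·180 + 0.5325·200) / 0.488625 = 161.875 / 0.488625 ≈ 331.3

x_1 = 378.4, x_2 = 256.3, x_3 = 331.3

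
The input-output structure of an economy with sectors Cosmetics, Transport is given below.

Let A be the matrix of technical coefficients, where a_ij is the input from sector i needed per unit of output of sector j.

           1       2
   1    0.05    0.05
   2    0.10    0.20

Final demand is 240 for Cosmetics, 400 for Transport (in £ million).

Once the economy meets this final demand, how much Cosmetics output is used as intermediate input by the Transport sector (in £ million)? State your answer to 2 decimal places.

z_12 = 26.75

I − A =
  [   0.95    -0.05]
  [  -0.10     0.80]
det(I−A) = (0.95)(0.80) − (-0.05)(-0.10) = 0.7550
adj(I−A) = [[0.80, 0.05], [0.10, 0.95]]
(I − A)⁻¹ = adj(I−A) / det(I−A) ≈
  [   1.0596     0.0662]
  [   0.1325     1.2583]
First solve x = (I − A)⁻¹ d = adj(I−A)·d / det(I−A); in particular x_2 = (0.10·240 + 0.95·400) / 0.7550 = 404.00 / 0.7550 ≈ 535.0993.
Intermediate flow from 1 to 2: z_12 = a_12 · x_2 = 0.05 × 404.00 / 0.7550 = 20.20 / 0.7550 ≈ 26.75.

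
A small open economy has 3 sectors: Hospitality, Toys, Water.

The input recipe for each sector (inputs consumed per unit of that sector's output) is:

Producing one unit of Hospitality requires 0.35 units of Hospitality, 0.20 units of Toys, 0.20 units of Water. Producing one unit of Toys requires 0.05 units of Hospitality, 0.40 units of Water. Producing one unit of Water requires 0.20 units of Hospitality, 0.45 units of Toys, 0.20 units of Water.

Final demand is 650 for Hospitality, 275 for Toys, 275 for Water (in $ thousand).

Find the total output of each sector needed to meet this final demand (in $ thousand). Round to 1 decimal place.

I − A =
  [   0.65    -0.05    -0.20]
  [  -0.20     1.00    -0.45]
  [  -0.20    -0.40     0.80]
Cofactors of I−A, C_ij = (−1)^(i+j)·(minor ij) (rows/columns in the sector order above):
  C_11 = (1.00)(0.80) − (-0.45)(-0.40) = 0.6200
  C_12 = −[(-0.20)(0.80) − (-0.45)(-0.20)] = 0.2500
  C_13 = (-0.20)(-0.40) − (1.00)(-0.20) = 0.2800
  C_21 = −[(-0.05)(0.80) − (-0.20)(-0.40)] = 0.1200
  C_22 = (0.65)(0.80) − (-0.20)(-0.20) = 0.4800
  C_23 = −[(0.65)(-0.40) − (-0.05)(-0.20)] = 0.2700
  C_31 = (-0.05)(-0.45) − (-0.20)(1.00) = 0.2225
  C_32 = −[(0.65)(-0.45) − (-0.20)(-0.20)] = 0.3325
  C_33 = (0.65)(1.00) − (-0.05)(-0.20) = 0.6400
det(I−A) = Σ_j (I−A)_1j·C_1j = (0.65)(0.6200) + (-0.05)(0.2500) + (-0.20)(0.2800) = 0.3345
adj(I−A) = Cᵀ =
  [ 0.6200   0.1200   0.2225]
  [ 0.2500   0.4800   0.3325]
  [ 0.2800   0.2700   0.6400]
(I − A)⁻¹ = adj(I−A) / det(I−A) ≈
  [   1.8535     0.3587     0.6652]
  [   0.7474     1.4350     0.9940]
  [   0.8371     0.8072     1.9133]
x = (I − A)⁻¹ d = adj(I−A)·d / det(I−A), with det(I−A) = 0.3345:
  x_1 = (0.6200·650 + 0.1200·275 + 0.2225·275) / 0.3345 = 497.1875 / 0.3345 ≈ 1486.4
  x_2 = (0.2500·650 + 0.4800·275 + 0.3325·275) / 0.3345 = 385.9375 / 0.3345 ≈ 1153.8
  x_3 = (0.2800·650 + 0.2700·275 + 0.6400·275) / 0.3345 = 432.25 / 0.3345 ≈ 1292.2

x_1 = 1486.4, x_2 = 1153.8, x_3 = 1292.2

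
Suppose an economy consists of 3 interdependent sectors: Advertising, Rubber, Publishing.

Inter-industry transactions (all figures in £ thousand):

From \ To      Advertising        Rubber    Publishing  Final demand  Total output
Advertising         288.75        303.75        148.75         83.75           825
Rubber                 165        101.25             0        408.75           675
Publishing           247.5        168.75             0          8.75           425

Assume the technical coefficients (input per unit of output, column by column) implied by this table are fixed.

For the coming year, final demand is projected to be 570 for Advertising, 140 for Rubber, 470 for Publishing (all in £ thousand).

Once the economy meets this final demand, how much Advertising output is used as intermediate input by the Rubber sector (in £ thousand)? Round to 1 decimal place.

Technical coefficients a_ij = z_ij / X_j:
  a_AA = 288.75/825 = 0.35, a_RA = 165/825 = 0.20, a_PA = 247.5/825 = 0.30
  a_AR = 303.75/675 = 0.45, a_RR = 101.25/675 = 0.15, a_PR = 168.75/675 = 0.25
  a_AP = 148.75/425 = 0.35, a_RP = 0/425 = 0.00, a_PP = 0/425 = 0.00
I − A =
  [   0.65    -0.45    -0.35]
  [  -0.20     0.85     0.00]
  [  -0.30    -0.25     1.00]
Cofactors of I−A, C_ij = (−1)^(i+j)·(minor ij) (rows/columns in the sector order above):
  C_11 = (0.85)(1.00) − (0.00)(-0.25) = 0.8500
  C_12 = −[(-0.20)(1.00) − (0.00)(-0.30)] = 0.2000
  C_13 = (-0.20)(-0.25) − (0.85)(-0.30) = 0.3050
  C_21 = −[(-0.45)(1.00) − (-0.35)(-0.25)] = 0.5375
  C_22 = (0.65)(1.00) − (-0.35)(-0.30) = 0.5450
  C_23 = −[(0.65)(-0.25) − (-0.45)(-0.30)] = 0.2975
  C_31 = (-0.45)(0.00) − (-0.35)(0.85) = 0.2975
  C_32 = −[(0.65)(0.00) − (-0.35)(-0.20)] = 0.0700
  C_33 = (0.65)(0.85) − (-0.45)(-0.20) = 0.4625
det(I−A) = Σ_j (I−A)_1j·C_1j = (0.65)(0.8500) + (-0.45)(0.2000) + (-0.35)(0.3050) = 0.35575
adj(I−A) = Cᵀ =
  [ 0.8500   0.5375   0.2975]
  [ 0.2000   0.5450   0.0700]
  [ 0.3050   0.2975   0.4625]
(I − A)⁻¹ = adj(I−A) / det(I−A) ≈
  [   2.3893     1.5109     0.8363]
  [   0.5622     1.5320     0.1968]
  [   0.8573     0.8363     1.3001]
First solve x = (I − A)⁻¹ d = adj(I−A)·d / det(I−A); in particular x_R = (0.2000·570 + 0.5450·140 + 0.0700·470) / 0.35575 = 223.20 / 0.35575 ≈ 627.407.
Intermediate flow from A to R: z_AR = a_AR · x_R = 0.45 × 223.20 / 0.35575 = 100.44 / 0.35575 ≈ 282.3.

z_AR = 282.3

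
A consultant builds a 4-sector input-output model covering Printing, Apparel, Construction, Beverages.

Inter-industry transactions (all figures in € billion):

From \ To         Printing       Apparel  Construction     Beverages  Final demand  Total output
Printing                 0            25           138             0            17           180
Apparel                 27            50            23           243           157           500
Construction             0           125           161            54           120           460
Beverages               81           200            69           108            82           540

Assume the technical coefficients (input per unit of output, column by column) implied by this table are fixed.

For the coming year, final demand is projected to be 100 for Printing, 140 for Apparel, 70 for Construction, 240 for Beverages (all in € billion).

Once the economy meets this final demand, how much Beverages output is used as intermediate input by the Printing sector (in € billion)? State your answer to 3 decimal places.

Technical coefficients a_ij = z_ij / X_j:
  a_11 = 0/180 = 0.00, a_21 = 27/180 = 0.15, a_31 = 0/180 = 0.00, a_41 = 81/180 = 0.45
  a_12 = 25/500 = 0.05, a_22 = 50/500 = 0.10, a_32 = 125/500 = 0.25, a_42 = 200/500 = 0.40
  a_13 = 138/460 = 0.30, a_23 = 23/460 = 0.05, a_33 = 161/460 = 0.35, a_43 = 69/460 = 0.15
  a_14 = 0/540 = 0.00, a_24 = 243/540 = 0.45, a_34 = 54/540 = 0.10, a_44 = 108/540 = 0.20
I − A =
  [   1.00    -0.05    -0.30     0.00]
  [  -0.15     0.90    -0.05    -0.45]
  [   0.00    -0.25     0.65    -0.10]
  [  -0.45    -0.40    -0.15     0.80]
Compute the cofactors C_ij = (−1)^(i+j)·(3×3 minor ij) of I−A; the adjugate is their transpose:
adj(I−A) = Cᵀ =
  [ 0.308625   0.097250   0.167375   0.075625]
  [ 0.209625   0.491500   0.204250   0.302000]
  [ 0.127125   0.242250   0.523875   0.201750]
  [ 0.302250   0.345875   0.294500   0.556375]
det(I−A) = Σ_j (I−A)_1j·C_1j = (1.00)(0.308625) + (-0.05)(0.209625) + (-0.30)(0.127125) + (0.00)(0.302250) = 0.26000625
(I − A)⁻¹ = adj(I−A) / det(I−A) ≈
  [   1.1870     0.3740     0.6437     0.2909]
  [   0.8062     1.8903     0.7856     1.1615]
  [   0.4889     0.9317     2.0149     0.7759]
  [   1.1625     1.3303     1.1327     2.1399]
First solve x = (I − A)⁻¹ d = adj(I−A)·d / det(I−A); in particular x_1 = (0.308625·100 + 0.097250·140 + 0.167375·70 + 0.075625·240) / 0.26000625 = 74.34375 / 0.26000625 ≈ 285.93063.
Intermediate flow from 4 to 1: z_41 = a_41 · x_1 = 0.45 × 74.34375 / 0.26000625 = 33.4546875 / 0.26000625 ≈ 128.669.

z_41 = 128.669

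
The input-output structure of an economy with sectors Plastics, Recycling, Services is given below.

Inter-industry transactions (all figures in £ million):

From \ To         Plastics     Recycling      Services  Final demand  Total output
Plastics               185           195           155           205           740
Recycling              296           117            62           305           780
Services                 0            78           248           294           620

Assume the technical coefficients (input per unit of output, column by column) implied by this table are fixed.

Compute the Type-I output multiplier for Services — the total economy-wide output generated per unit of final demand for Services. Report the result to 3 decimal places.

m_S = 3.115

Technical coefficients a_ij = z_ij / X_j:
  a_PP = 185/740 = 0.25, a_RP = 296/740 = 0.40, a_SP = 0/740 = 0.00
  a_PR = 195/780 = 0.25, a_RR = 117/780 = 0.15, a_SR = 78/780 = 0.10
  a_PS = 155/620 = 0.25, a_RS = 62/620 = 0.10, a_SS = 248/620 = 0.40
I − A =
  [   0.75    -0.25    -0.25]
  [  -0.40     0.85    -0.10]
  [   0.00    -0.10     0.60]
Cofactors of I−A, C_ij = (−1)^(i+j)·(minor ij) (rows/columns in the sector order above):
  C_11 = (0.85)(0.60) − (-0.10)(-0.10) = 0.5000
  C_12 = −[(-0.40)(0.60) − (-0.10)(0.00)] = 0.2400
  C_13 = (-0.40)(-0.10) − (0.85)(0.00) = 0.0400
  C_21 = −[(-0.25)(0.60) − (-0.25)(-0.10)] = 0.1750
  C_22 = (0.75)(0.60) − (-0.25)(0.00) = 0.4500
  C_23 = −[(0.75)(-0.10) − (-0.25)(0.00)] = 0.0750
  C_31 = (-0.25)(-0.10) − (-0.25)(0.85) = 0.2375
  C_32 = −[(0.75)(-0.10) − (-0.25)(-0.40)] = 0.1750
  C_33 = (0.75)(0.85) − (-0.25)(-0.40) = 0.5375
det(I−A) = Σ_j (I−A)_1j·C_1j = (0.75)(0.5000) + (-0.25)(0.2400) + (-0.25)(0.0400) = 0.3050
adj(I−A) = Cᵀ =
  [ 0.5000   0.1750   0.2375]
  [ 0.2400   0.4500   0.1750]
  [ 0.0400   0.0750   0.5375]
(I − A)⁻¹ = adj(I−A) / det(I−A) ≈
  [   1.6393     0.5738     0.7787]
  [   0.7869     1.4754     0.5738]
  [   0.1311     0.2459     1.7623]
The output multiplier for sector j is the column-j sum of the Leontief inverse (I − A)⁻¹ = adj(I−A) / det(I−A).
Column S of adj(I−A): (0.2375, 0.1750, 0.5375); det(I−A) = 0.3050.
m_S = (0.2375 + 0.1750 + 0.5375) / 0.3050 = 0.95 / 0.3050 ≈ 3.115.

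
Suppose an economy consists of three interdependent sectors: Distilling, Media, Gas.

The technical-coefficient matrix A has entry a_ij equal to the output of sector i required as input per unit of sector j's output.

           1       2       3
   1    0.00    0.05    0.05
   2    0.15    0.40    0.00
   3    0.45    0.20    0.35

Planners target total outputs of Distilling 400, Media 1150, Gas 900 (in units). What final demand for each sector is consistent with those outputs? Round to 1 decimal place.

I − A =
  [   1.00    -0.05    -0.05]
  [  -0.15     0.60     0.00]
  [  -0.45    -0.20     0.65]
d = (I − A) x:
  d_1 = (+1.00)·400 + (-0.05)·1150 + (-0.05)·900 = 297.5
  d_2 = (-0.15)·400 + (+0.60)·1150 + (+0.00)·900 = 630.0
  d_3 = (-0.45)·400 + (-0.20)·1150 + (+0.65)·900 = 175.0

d_1 = 297.5, d_2 = 630.0, d_3 = 175.0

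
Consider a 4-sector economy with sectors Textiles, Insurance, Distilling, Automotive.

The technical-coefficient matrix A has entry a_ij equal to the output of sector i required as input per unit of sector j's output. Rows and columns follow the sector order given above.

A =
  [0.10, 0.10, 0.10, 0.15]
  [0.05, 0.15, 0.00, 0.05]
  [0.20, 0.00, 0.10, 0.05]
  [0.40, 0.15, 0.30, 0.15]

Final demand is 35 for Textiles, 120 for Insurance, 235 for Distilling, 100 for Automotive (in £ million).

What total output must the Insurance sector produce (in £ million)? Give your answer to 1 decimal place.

I − A =
  [   0.90    -0.10    -0.10    -0.15]
  [  -0.05     0.85     0.00    -0.05]
  [  -0.20     0.00     0.90    -0.05]
  [  -0.40    -0.15    -0.30     0.85]
Compute the cofactors C_ij = (−1)^(i+j)·(3×3 minor ij) of I−A; the adjugate is their transpose:
adj(I−A) = Cᵀ =
  [ 0.630750   0.096000   0.111250   0.123500]
  [ 0.058500   0.593000   0.022000   0.046500]
  [ 0.160375   0.030250   0.585125   0.064500]
  [ 0.363750   0.160500   0.262750   0.667000]
det(I−A) = Σ_j (I−A)_1j·C_1j = (0.90)(0.630750) + (-0.10)(0.058500) + (-0.10)(0.160375) + (-0.15)(0.363750) = 0.491225
(I − A)⁻¹ = adj(I−A) / det(I−A) ≈
  [   1.2840     0.1954     0.2265     0.2514]
  [   0.1191     1.2072     0.0448     0.0947]
  [   0.3265     0.0616     1.1912     0.1313]
  [   0.7405     0.3267     0.5349     1.3578]
x = (I − A)⁻¹ d = adj(I−A)·d / det(I−A), with det(I−A) = 0.491225:
  x_T = (0.630750·35 + 0.096000·120 + 0.111250·235 + 0.123500·100) / 0.491225 = 72.09 / 0.491225 ≈ 146.8
  x_I = (0.058500·35 + 0.593000·120 + 0.022000·235 + 0.046500·100) / 0.491225 = 83.0275 / 0.491225 ≈ 169.0
  x_D = (0.160375·35 + 0.030250·120 + 0.585125·235 + 0.064500·100) / 0.491225 = 153.1975 / 0.491225 ≈ 311.9
  x_A = (0.363750·35 + 0.160500·120 + 0.262750·235 + 0.667000·100) / 0.491225 = 160.4375 / 0.491225 ≈ 326.6

x_I = 169.0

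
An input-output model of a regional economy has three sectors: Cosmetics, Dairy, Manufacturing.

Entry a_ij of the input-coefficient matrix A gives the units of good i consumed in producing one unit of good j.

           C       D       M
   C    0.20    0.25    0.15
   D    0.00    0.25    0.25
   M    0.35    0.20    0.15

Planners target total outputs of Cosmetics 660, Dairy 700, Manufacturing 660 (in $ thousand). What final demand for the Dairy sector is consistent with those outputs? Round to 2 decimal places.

I − A =
  [   0.80    -0.25    -0.15]
  [   0.00     0.75    -0.25]
  [  -0.35    -0.20     0.85]
d = (I − A) x:
  d_C = (+0.80)·660 + (-0.25)·700 + (-0.15)·660 = 254.00
  d_D = (+0.00)·660 + (+0.75)·700 + (-0.25)·660 = 360.00
  d_M = (-0.35)·660 + (-0.20)·700 + (+0.85)·660 = 190.00

d_D = 360.00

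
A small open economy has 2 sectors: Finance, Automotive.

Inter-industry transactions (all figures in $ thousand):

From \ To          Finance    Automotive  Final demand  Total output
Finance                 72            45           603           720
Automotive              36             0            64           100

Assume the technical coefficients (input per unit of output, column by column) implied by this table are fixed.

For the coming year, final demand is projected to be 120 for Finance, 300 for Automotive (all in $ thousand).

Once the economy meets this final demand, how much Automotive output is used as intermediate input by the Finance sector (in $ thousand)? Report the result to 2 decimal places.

z_AF = 14.53

Technical coefficients a_ij = z_ij / X_j:
  a_FF = 72/720 = 0.10, a_AF = 36/720 = 0.05
  a_FA = 45/100 = 0.45, a_AA = 0/100 = 0.00
I − A =
  [   0.90    -0.45]
  [  -0.05     1.00]
det(I−A) = (0.90)(1.00) − (-0.45)(-0.05) = 0.8775
adj(I−A) = [[1.00, 0.45], [0.05, 0.90]]
(I − A)⁻¹ = adj(I−A) / det(I−A) ≈
  [   1.1396     0.5128]
  [   0.0570     1.0256]
First solve x = (I − A)⁻¹ d = adj(I−A)·d / det(I−A); in particular x_F = (1.00·120 + 0.45·300) / 0.8775 = 255.00 / 0.8775 ≈ 290.5983.
Intermediate flow from A to F: z_AF = a_AF · x_F = 0.05 × 255.00 / 0.8775 = 12.75 / 0.8775 ≈ 14.53.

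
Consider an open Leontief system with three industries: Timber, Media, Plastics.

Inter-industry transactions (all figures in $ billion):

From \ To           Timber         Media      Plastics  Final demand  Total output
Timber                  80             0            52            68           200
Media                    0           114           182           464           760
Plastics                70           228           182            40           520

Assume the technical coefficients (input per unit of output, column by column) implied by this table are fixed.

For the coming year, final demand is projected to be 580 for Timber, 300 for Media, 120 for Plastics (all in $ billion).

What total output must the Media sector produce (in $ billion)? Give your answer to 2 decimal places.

Technical coefficients a_ij = z_ij / X_j:
  a_11 = 80/200 = 0.40, a_21 = 0/200 = 0.00, a_31 = 70/200 = 0.35
  a_12 = 0/760 = 0.00, a_22 = 114/760 = 0.15, a_32 = 228/760 = 0.30
  a_13 = 52/520 = 0.10, a_23 = 182/520 = 0.35, a_33 = 182/520 = 0.35
I − A =
  [   0.60     0.00    -0.10]
  [   0.00     0.85    -0.35]
  [  -0.35    -0.30     0.65]
Cofactors of I−A, C_ij = (−1)^(i+j)·(minor ij) (rows/columns in the sector order above):
  C_11 = (0.85)(0.65) − (-0.35)(-0.30) = 0.4475
  C_12 = −[(0.00)(0.65) − (-0.35)(-0.35)] = 0.1225
  C_13 = (0.00)(-0.30) − (0.85)(-0.35) = 0.2975
  C_21 = −[(0.00)(0.65) − (-0.10)(-0.30)] = 0.0300
  C_22 = (0.60)(0.65) − (-0.10)(-0.35) = 0.3550
  C_23 = −[(0.60)(-0.30) − (0.00)(-0.35)] = 0.1800
  C_31 = (0.00)(-0.35) − (-0.10)(0.85) = 0.0850
  C_32 = −[(0.60)(-0.35) − (-0.10)(0.00)] = 0.2100
  C_33 = (0.60)(0.85) − (0.00)(0.00) = 0.5100
det(I−A) = Σ_j (I−A)_1j·C_1j = (0.60)(0.4475) + (0.00)(0.1225) + (-0.10)(0.2975) = 0.23875
adj(I−A) = Cᵀ =
  [ 0.4475   0.0300   0.0850]
  [ 0.1225   0.3550   0.2100]
  [ 0.2975   0.1800   0.5100]
(I − A)⁻¹ = adj(I−A) / det(I−A) ≈
  [   1.8743     0.1257     0.3560]
  [   0.5131     1.4869     0.8796]
  [   1.2461     0.7539     2.1361]
x = (I − A)⁻¹ d = adj(I−A)·d / det(I−A), with det(I−A) = 0.23875:
  x_1 = (0.4475·580 + 0.0300·300 + 0.0850·120) / 0.23875 = 278.75 / 0.23875 ≈ 1167.54
  x_2 = (0.1225·580 + 0.3550·300 + 0.2100·120) / 0.23875 = 202.75 / 0.23875 ≈ 849.21
  x_3 = (0.2975·580 + 0.1800·300 + 0.5100·120) / 0.23875 = 287.75 / 0.23875 ≈ 1205.24

x_2 = 849.21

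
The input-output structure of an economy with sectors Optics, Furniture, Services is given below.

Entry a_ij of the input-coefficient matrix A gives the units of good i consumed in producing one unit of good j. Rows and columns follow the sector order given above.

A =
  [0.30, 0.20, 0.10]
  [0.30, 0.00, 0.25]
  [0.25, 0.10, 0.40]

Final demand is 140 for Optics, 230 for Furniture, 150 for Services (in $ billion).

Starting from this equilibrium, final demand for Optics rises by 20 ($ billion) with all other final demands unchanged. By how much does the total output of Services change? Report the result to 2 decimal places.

I − A =
  [   0.70    -0.20    -0.10]
  [  -0.30     1.00    -0.25]
  [  -0.25    -0.10     0.60]
Cofactors of I−A, C_ij = (−1)^(i+j)·(minor ij) (rows/columns in the sector order above):
  C_11 = (1.00)(0.60) − (-0.25)(-0.10) = 0.5750
  C_12 = −[(-0.30)(0.60) − (-0.25)(-0.25)] = 0.2425
  C_13 = (-0.30)(-0.10) − (1.00)(-0.25) = 0.2800
  C_21 = −[(-0.20)(0.60) − (-0.10)(-0.10)] = 0.1300
  C_22 = (0.70)(0.60) − (-0.10)(-0.25) = 0.3950
  C_23 = −[(0.70)(-0.10) − (-0.20)(-0.25)] = 0.1200
  C_31 = (-0.20)(-0.25) − (-0.10)(1.00) = 0.1500
  C_32 = −[(0.70)(-0.25) − (-0.10)(-0.30)] = 0.2050
  C_33 = (0.70)(1.00) − (-0.20)(-0.30) = 0.6400
det(I−A) = Σ_j (I−A)_1j·C_1j = (0.70)(0.5750) + (-0.20)(0.2425) + (-0.10)(0.2800) = 0.3260
adj(I−A) = Cᵀ =
  [ 0.5750   0.1300   0.1500]
  [ 0.2425   0.3950   0.2050]
  [ 0.2800   0.1200   0.6400]
(I − A)⁻¹ = adj(I−A) / det(I−A) ≈
  [   1.7638     0.3988     0.4601]
  [   0.7439     1.2117     0.6288]
  [   0.8589     0.3681     1.9632]
Δx = (I − A)⁻¹ Δd with Δd having +20 in the Optics component and 0 elsewhere.
So Δx_3 = L_31 · (+20), where L_31 = adj(I−A)_31 / det(I−A) = 0.2800 / 0.3260.
Δx_3 = 0.2800 × (+20) / 0.3260 = 5.60 / 0.3260 ≈ 17.18.

Δx_3 = 17.18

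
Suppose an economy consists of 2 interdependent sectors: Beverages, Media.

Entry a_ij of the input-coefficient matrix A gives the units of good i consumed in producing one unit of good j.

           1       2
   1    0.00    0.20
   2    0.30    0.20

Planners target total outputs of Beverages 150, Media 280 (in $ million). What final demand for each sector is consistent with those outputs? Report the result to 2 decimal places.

d_1 = 94.00, d_2 = 179.00

I − A =
  [   1.00    -0.20]
  [  -0.30     0.80]
d = (I − A) x:
  d_1 = (+1.00)·150 + (-0.20)·280 = 94.00
  d_2 = (-0.30)·150 + (+0.80)·280 = 179.00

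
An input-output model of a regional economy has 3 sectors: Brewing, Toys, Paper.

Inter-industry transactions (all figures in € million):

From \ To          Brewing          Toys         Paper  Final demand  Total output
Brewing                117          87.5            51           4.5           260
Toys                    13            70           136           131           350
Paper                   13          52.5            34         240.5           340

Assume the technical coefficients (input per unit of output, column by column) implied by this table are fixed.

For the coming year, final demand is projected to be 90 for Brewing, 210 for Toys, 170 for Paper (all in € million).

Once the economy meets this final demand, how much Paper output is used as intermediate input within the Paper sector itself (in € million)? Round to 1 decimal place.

z_PP = 28.5

Technical coefficients a_ij = z_ij / X_j:
  a_BB = 117/260 = 0.45, a_TB = 13/260 = 0.05, a_PB = 13/260 = 0.05
  a_BT = 87.5/350 = 0.25, a_TT = 70/350 = 0.20, a_PT = 52.5/350 = 0.15
  a_BP = 51/340 = 0.15, a_TP = 136/340 = 0.40, a_PP = 34/340 = 0.10
I − A =
  [   0.55    -0.25    -0.15]
  [  -0.05     0.80    -0.40]
  [  -0.05    -0.15     0.90]
Cofactors of I−A, C_ij = (−1)^(i+j)·(minor ij) (rows/columns in the sector order above):
  C_11 = (0.80)(0.90) − (-0.40)(-0.15) = 0.6600
  C_12 = −[(-0.05)(0.90) − (-0.40)(-0.05)] = 0.0650
  C_13 = (-0.05)(-0.15) − (0.80)(-0.05) = 0.0475
  C_21 = −[(-0.25)(0.90) − (-0.15)(-0.15)] = 0.2475
  C_22 = (0.55)(0.90) − (-0.15)(-0.05) = 0.4875
  C_23 = −[(0.55)(-0.15) − (-0.25)(-0.05)] = 0.0950
  C_31 = (-0.25)(-0.40) − (-0.15)(0.80) = 0.2200
  C_32 = −[(0.55)(-0.40) − (-0.15)(-0.05)] = 0.2275
  C_33 = (0.55)(0.80) − (-0.25)(-0.05) = 0.4275
det(I−A) = Σ_j (I−A)_1j·C_1j = (0.55)(0.6600) + (-0.25)(0.0650) + (-0.15)(0.0475) = 0.339625
adj(I−A) = Cᵀ =
  [ 0.6600   0.2475   0.2200]
  [ 0.0650   0.4875   0.2275]
  [ 0.0475   0.0950   0.4275]
(I − A)⁻¹ = adj(I−A) / det(I−A) ≈
  [   1.9433     0.7287     0.6478]
  [   0.1914     1.4354     0.6699]
  [   0.1399     0.2797     1.2587]
First solve x = (I − A)⁻¹ d = adj(I−A)·d / det(I−A); in particular x_P = (0.0475·90 + 0.0950·210 + 0.4275·170) / 0.339625 = 96.90 / 0.339625 ≈ 285.315.
Intermediate flow from P to P: z_PP = a_PP · x_P = 0.10 × 96.90 / 0.339625 = 9.69 / 0.339625 ≈ 28.5.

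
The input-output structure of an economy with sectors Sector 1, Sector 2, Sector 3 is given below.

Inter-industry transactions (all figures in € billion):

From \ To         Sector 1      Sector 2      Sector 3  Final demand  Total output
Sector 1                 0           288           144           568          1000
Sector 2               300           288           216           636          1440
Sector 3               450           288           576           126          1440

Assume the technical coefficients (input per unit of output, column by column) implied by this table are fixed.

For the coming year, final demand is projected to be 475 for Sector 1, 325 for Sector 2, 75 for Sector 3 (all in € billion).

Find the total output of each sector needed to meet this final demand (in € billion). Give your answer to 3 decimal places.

Technical coefficients a_ij = z_ij / X_j:
  a_11 = 0/1000 = 0.00, a_21 = 300/1000 = 0.30, a_31 = 450/1000 = 0.45
  a_12 = 288/1440 = 0.20, a_22 = 288/1440 = 0.20, a_32 = 288/1440 = 0.20
  a_13 = 144/1440 = 0.10, a_23 = 216/1440 = 0.15, a_33 = 576/1440 = 0.40
I − A =
  [   1.00    -0.20    -0.10]
  [  -0.30     0.80    -0.15]
  [  -0.45    -0.20     0.60]
Cofactors of I−A, C_ij = (−1)^(i+j)·(minor ij) (rows/columns in the sector order above):
  C_11 = (0.80)(0.60) − (-0.15)(-0.20) = 0.4500
  C_12 = −[(-0.30)(0.60) − (-0.15)(-0.45)] = 0.2475
  C_13 = (-0.30)(-0.20) − (0.80)(-0.45) = 0.4200
  C_21 = −[(-0.20)(0.60) − (-0.10)(-0.20)] = 0.1400
  C_22 = (1.00)(0.60) − (-0.10)(-0.45) = 0.5550
  C_23 = −[(1.00)(-0.20) − (-0.20)(-0.45)] = 0.2900
  C_31 = (-0.20)(-0.15) − (-0.10)(0.80) = 0.1100
  C_32 = −[(1.00)(-0.15) − (-0.10)(-0.30)] = 0.1800
  C_33 = (1.00)(0.80) − (-0.20)(-0.30) = 0.7400
det(I−A) = Σ_j (I−A)_1j·C_1j = (1.00)(0.4500) + (-0.20)(0.2475) + (-0.10)(0.4200) = 0.3585
adj(I−A) = Cᵀ =
  [ 0.4500   0.1400   0.1100]
  [ 0.2475   0.5550   0.1800]
  [ 0.4200   0.2900   0.7400]
(I − A)⁻¹ = adj(I−A) / det(I−A) ≈
  [   1.2552     0.3905     0.3068]
  [   0.6904     1.5481     0.5021]
  [   1.1715     0.8089     2.0642]
x = (I − A)⁻¹ d = adj(I−A)·d / det(I−A), with det(I−A) = 0.3585:
  x_1 = (0.4500·475 + 0.1400·325 + 0.1100·75) / 0.3585 = 267.50 / 0.3585 ≈ 746.165
  x_2 = (0.2475·475 + 0.5550·325 + 0.1800·75) / 0.3585 = 311.4375 / 0.3585 ≈ 868.724
  x_3 = (0.4200·475 + 0.2900·325 + 0.7400·75) / 0.3585 = 349.25 / 0.3585 ≈ 974.198

x_1 = 746.165, x_2 = 868.724, x_3 = 974.198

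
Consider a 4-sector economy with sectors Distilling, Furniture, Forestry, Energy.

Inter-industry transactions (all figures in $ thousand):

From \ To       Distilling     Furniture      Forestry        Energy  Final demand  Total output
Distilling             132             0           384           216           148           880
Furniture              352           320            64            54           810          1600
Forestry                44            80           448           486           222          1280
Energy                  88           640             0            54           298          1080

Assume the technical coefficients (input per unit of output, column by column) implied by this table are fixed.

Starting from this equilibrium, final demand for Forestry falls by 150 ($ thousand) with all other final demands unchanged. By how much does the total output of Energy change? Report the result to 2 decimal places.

Technical coefficients a_ij = z_ij / X_j:
  a_11 = 132/880 = 0.15, a_21 = 352/880 = 0.40, a_31 = 44/880 = 0.05, a_41 = 88/880 = 0.10
  a_12 = 0/1600 = 0.00, a_22 = 320/1600 = 0.20, a_32 = 80/1600 = 0.05, a_42 = 640/1600 = 0.40
  a_13 = 384/1280 = 0.30, a_23 = 64/1280 = 0.05, a_33 = 448/1280 = 0.35, a_43 = 0/1280 = 0.00
  a_14 = 216/1080 = 0.20, a_24 = 54/1080 = 0.05, a_34 = 486/1080 = 0.45, a_44 = 54/1080 = 0.05
I − A =
  [   0.85     0.00    -0.30    -0.20]
  [  -0.40     0.80    -0.05    -0.05]
  [  -0.05    -0.05     0.65    -0.45]
  [  -0.10    -0.40     0.00     0.95]
Compute the cofactors C_ij = (−1)^(i+j)·(3×3 minor ij) of I−A; the adjugate is their transpose:
adj(I−A) = Cᵀ =
  [ 0.469625   0.120250   0.226000   0.212250]
  [ 0.254875   0.484125   0.154875   0.152500]
  [ 0.164250   0.196375   0.581000   0.320125]
  [ 0.156750   0.216500   0.089000   0.421875]
det(I−A) = Σ_j (I−A)_1j·C_1j = (0.85)(0.469625) + (0.00)(0.254875) + (-0.30)(0.164250) + (-0.20)(0.156750) = 0.31855625
(I − A)⁻¹ = adj(I−A) / det(I−A) ≈
  [   1.4742     0.3775     0.7095     0.6663]
  [   0.8001     1.5197     0.4862     0.4787]
  [   0.5156     0.6165     1.8239     1.0049]
  [   0.4921     0.6796     0.2794     1.3243]
Δx = (I − A)⁻¹ Δd with Δd having -150 in the Forestry component and 0 elsewhere.
So Δx_4 = L_43 · (-150), where L_43 = adj(I−A)_43 / det(I−A) = 0.089000 / 0.31855625.
Δx_4 = 0.089000 × (-150) / 0.31855625 = -13.35 / 0.31855625 ≈ -41.91.

Δx_4 = -41.91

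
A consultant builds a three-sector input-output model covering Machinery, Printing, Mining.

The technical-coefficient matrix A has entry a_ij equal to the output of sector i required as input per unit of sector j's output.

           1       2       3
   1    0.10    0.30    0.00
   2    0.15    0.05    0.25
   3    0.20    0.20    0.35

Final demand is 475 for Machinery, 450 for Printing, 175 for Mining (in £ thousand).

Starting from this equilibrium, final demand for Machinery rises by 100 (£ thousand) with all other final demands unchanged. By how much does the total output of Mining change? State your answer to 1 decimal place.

I − A =
  [   0.90    -0.30     0.00]
  [  -0.15     0.95    -0.25]
  [  -0.20    -0.20     0.65]
Cofactors of I−A, C_ij = (−1)^(i+j)·(minor ij) (rows/columns in the sector order above):
  C_11 = (0.95)(0.65) − (-0.25)(-0.20) = 0.5675
  C_12 = −[(-0.15)(0.65) − (-0.25)(-0.20)] = 0.1475
  C_13 = (-0.15)(-0.20) − (0.95)(-0.20) = 0.2200
  C_21 = −[(-0.30)(0.65) − (0.00)(-0.20)] = 0.1950
  C_22 = (0.90)(0.65) − (0.00)(-0.20) = 0.5850
  C_23 = −[(0.90)(-0.20) − (-0.30)(-0.20)] = 0.2400
  C_31 = (-0.30)(-0.25) − (0.00)(0.95) = 0.0750
  C_32 = −[(0.90)(-0.25) − (0.00)(-0.15)] = 0.2250
  C_33 = (0.90)(0.95) − (-0.30)(-0.15) = 0.8100
det(I−A) = Σ_j (I−A)_1j·C_1j = (0.90)(0.5675) + (-0.30)(0.1475) + (0.00)(0.2200) = 0.4665
adj(I−A) = Cᵀ =
  [ 0.5675   0.1950   0.0750]
  [ 0.1475   0.5850   0.2250]
  [ 0.2200   0.2400   0.8100]
(I − A)⁻¹ = adj(I−A) / det(I−A) ≈
  [   1.2165     0.4180     0.1608]
  [   0.3162     1.2540     0.4823]
  [   0.4716     0.5145     1.7363]
Δx = (I − A)⁻¹ Δd with Δd having +100 in the Machinery component and 0 elsewhere.
So Δx_3 = L_31 · (+100), where L_31 = adj(I−A)_31 / det(I−A) = 0.2200 / 0.4665.
Δx_3 = 0.2200 × (+100) / 0.4665 = 22.00 / 0.4665 ≈ 47.2.

Δx_3 = 47.2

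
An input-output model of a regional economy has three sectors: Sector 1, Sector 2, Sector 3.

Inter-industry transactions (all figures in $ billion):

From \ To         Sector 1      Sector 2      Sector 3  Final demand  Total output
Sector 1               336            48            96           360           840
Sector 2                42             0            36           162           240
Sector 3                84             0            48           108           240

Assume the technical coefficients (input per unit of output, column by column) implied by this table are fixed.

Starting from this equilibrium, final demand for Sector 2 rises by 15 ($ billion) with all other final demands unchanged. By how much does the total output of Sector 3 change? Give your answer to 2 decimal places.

Δx_3 = 0.70

Technical coefficients a_ij = z_ij / X_j:
  a_11 = 336/840 = 0.40, a_21 = 42/840 = 0.05, a_31 = 84/840 = 0.10
  a_12 = 48/240 = 0.20, a_22 = 0/240 = 0.00, a_32 = 0/240 = 0.00
  a_13 = 96/240 = 0.40, a_23 = 36/240 = 0.15, a_33 = 48/240 = 0.20
I − A =
  [   0.60    -0.20    -0.40]
  [  -0.05     1.00    -0.15]
  [  -0.10     0.00     0.80]
Cofactors of I−A, C_ij = (−1)^(i+j)·(minor ij) (rows/columns in the sector order above):
  C_11 = (1.00)(0.80) − (-0.15)(0.00) = 0.8000
  C_12 = −[(-0.05)(0.80) − (-0.15)(-0.10)] = 0.0550
  C_13 = (-0.05)(0.00) − (1.00)(-0.10) = 0.1000
  C_21 = −[(-0.20)(0.80) − (-0.40)(0.00)] = 0.1600
  C_22 = (0.60)(0.80) − (-0.40)(-0.10) = 0.4400
  C_23 = −[(0.60)(0.00) − (-0.20)(-0.10)] = 0.0200
  C_31 = (-0.20)(-0.15) − (-0.40)(1.00) = 0.4300
  C_32 = −[(0.60)(-0.15) − (-0.40)(-0.05)] = 0.1100
  C_33 = (0.60)(1.00) − (-0.20)(-0.05) = 0.5900
det(I−A) = Σ_j (I−A)_1j·C_1j = (0.60)(0.8000) + (-0.20)(0.0550) + (-0.40)(0.1000) = 0.4290
adj(I−A) = Cᵀ =
  [ 0.8000   0.1600   0.4300]
  [ 0.0550   0.4400   0.1100]
  [ 0.1000   0.0200   0.5900]
(I − A)⁻¹ = adj(I−A) / det(I−A) ≈
  [   1.8648     0.3730     1.0023]
  [   0.1282     1.0256     0.2564]
  [   0.2331     0.0466     1.3753]
Δx = (I − A)⁻¹ Δd with Δd having +15 in the Sector 2 component and 0 elsewhere.
So Δx_3 = L_32 · (+15), where L_32 = adj(I−A)_32 / det(I−A) = 0.0200 / 0.4290.
Δx_3 = 0.0200 × (+15) / 0.4290 = 0.30 / 0.4290 ≈ 0.70.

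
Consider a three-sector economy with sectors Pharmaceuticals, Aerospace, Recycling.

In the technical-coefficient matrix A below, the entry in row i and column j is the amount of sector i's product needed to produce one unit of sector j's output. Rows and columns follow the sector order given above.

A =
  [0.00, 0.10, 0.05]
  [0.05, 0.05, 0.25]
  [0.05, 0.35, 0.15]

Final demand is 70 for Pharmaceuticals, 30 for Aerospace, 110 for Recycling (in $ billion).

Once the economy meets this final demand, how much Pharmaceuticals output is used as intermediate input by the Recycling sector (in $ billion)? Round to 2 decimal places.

z_13 = 8.38

I − A =
  [   1.00    -0.10    -0.05]
  [  -0.05     0.95    -0.25]
  [  -0.05    -0.35     0.85]
Cofactors of I−A, C_ij = (−1)^(i+j)·(minor ij) (rows/columns in the sector order above):
  C_11 = (0.95)(0.85) − (-0.25)(-0.35) = 0.7200
  C_12 = −[(-0.05)(0.85) − (-0.25)(-0.05)] = 0.0550
  C_13 = (-0.05)(-0.35) − (0.95)(-0.05) = 0.0650
  C_21 = −[(-0.10)(0.85) − (-0.05)(-0.35)] = 0.1025
  C_22 = (1.00)(0.85) − (-0.05)(-0.05) = 0.8475
  C_23 = −[(1.00)(-0.35) − (-0.10)(-0.05)] = 0.3550
  C_31 = (-0.10)(-0.25) − (-0.05)(0.95) = 0.0725
  C_32 = −[(1.00)(-0.25) − (-0.05)(-0.05)] = 0.2525
  C_33 = (1.00)(0.95) − (-0.10)(-0.05) = 0.9450
det(I−A) = Σ_j (I−A)_1j·C_1j = (1.00)(0.7200) + (-0.10)(0.0550) + (-0.05)(0.0650) = 0.71125
adj(I−A) = Cᵀ =
  [ 0.7200   0.1025   0.0725]
  [ 0.0550   0.8475   0.2525]
  [ 0.0650   0.3550   0.9450]
(I − A)⁻¹ = adj(I−A) / det(I−A) ≈
  [   1.0123     0.1441     0.1019]
  [   0.0773     1.1916     0.3550]
  [   0.0914     0.4991     1.3286]
First solve x = (I − A)⁻¹ d = adj(I−A)·d / det(I−A); in particular x_3 = (0.0650·70 + 0.3550·30 + 0.9450·110) / 0.71125 = 119.15 / 0.71125 ≈ 167.5220.
Intermediate flow from 1 to 3: z_13 = a_13 · x_3 = 0.05 × 119.15 / 0.71125 = 5.9575 / 0.71125 ≈ 8.38.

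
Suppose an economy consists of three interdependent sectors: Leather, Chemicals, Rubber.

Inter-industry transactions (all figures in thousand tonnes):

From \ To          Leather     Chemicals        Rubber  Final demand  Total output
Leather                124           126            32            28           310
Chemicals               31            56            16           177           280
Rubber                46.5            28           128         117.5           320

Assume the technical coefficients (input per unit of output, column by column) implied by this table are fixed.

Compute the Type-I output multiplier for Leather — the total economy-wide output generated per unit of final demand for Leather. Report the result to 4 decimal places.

Technical coefficients a_ij = z_ij / X_j:
  a_11 = 124/310 = 0.40, a_21 = 31/310 = 0.10, a_31 = 46.5/310 = 0.15
  a_12 = 126/280 = 0.45, a_22 = 56/280 = 0.20, a_32 = 28/280 = 0.10
  a_13 = 32/320 = 0.10, a_23 = 16/320 = 0.05, a_33 = 128/320 = 0.40
I − A =
  [   0.60    -0.45    -0.10]
  [  -0.10     0.80    -0.05]
  [  -0.15    -0.10     0.60]
Cofactors of I−A, C_ij = (−1)^(i+j)·(minor ij) (rows/columns in the sector order above):
  C_11 = (0.80)(0.60) − (-0.05)(-0.10) = 0.4750
  C_12 = −[(-0.10)(0.60) − (-0.05)(-0.15)] = 0.0675
  C_13 = (-0.10)(-0.10) − (0.80)(-0.15) = 0.1300
  C_21 = −[(-0.45)(0.60) − (-0.10)(-0.10)] = 0.2800
  C_22 = (0.60)(0.60) − (-0.10)(-0.15) = 0.3450
  C_23 = −[(0.60)(-0.10) − (-0.45)(-0.15)] = 0.1275
  C_31 = (-0.45)(-0.05) − (-0.10)(0.80) = 0.1025
  C_32 = −[(0.60)(-0.05) − (-0.10)(-0.10)] = 0.0400
  C_33 = (0.60)(0.80) − (-0.45)(-0.10) = 0.4350
det(I−A) = Σ_j (I−A)_1j·C_1j = (0.60)(0.4750) + (-0.45)(0.0675) + (-0.10)(0.1300) = 0.241625
adj(I−A) = Cᵀ =
  [ 0.4750   0.2800   0.1025]
  [ 0.0675   0.3450   0.0400]
  [ 0.1300   0.1275   0.4350]
(I − A)⁻¹ = adj(I−A) / det(I−A) ≈
  [   1.96586     1.15882     0.42421]
  [   0.27936     1.42783     0.16555]
  [   0.53802     0.52768     1.80031]
The output multiplier for sector j is the column-j sum of the Leontief inverse (I − A)⁻¹ = adj(I−A) / det(I−A).
Column 1 of adj(I−A): (0.4750, 0.0675, 0.1300); det(I−A) = 0.241625.
m_1 = (0.4750 + 0.0675 + 0.1300) / 0.241625 = 0.6725 / 0.241625 ≈ 2.7832.

m_1 = 2.7832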